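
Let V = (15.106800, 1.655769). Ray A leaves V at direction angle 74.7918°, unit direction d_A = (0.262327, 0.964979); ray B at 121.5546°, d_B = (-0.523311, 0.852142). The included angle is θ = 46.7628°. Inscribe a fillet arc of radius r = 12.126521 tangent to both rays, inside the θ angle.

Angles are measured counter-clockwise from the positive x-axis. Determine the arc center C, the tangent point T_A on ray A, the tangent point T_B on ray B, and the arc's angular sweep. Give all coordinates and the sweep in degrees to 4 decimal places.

center=(10.7626,31.9023) T_A=(22.4645,28.7212) T_B=(0.4291,25.5564) sweep=133.2372

bisector direction at 98.1732° = (-0.142166,0.989843)
center distance |VC| = r/sin(θ/2) = 12.126521/sin(23.3814°) = 30.556943
C = V + |VC|·bis = (10.7626,31.9023)
T_A = V + ((C−V)·d_A)·d_A = V + 28.0477·d_A = (22.4645,28.7212)
T_B = V + ((C−V)·d_B)·d_B = V + 28.0477·d_B = (0.4291,25.5564)
sweep = 180° − θ = 133.2372°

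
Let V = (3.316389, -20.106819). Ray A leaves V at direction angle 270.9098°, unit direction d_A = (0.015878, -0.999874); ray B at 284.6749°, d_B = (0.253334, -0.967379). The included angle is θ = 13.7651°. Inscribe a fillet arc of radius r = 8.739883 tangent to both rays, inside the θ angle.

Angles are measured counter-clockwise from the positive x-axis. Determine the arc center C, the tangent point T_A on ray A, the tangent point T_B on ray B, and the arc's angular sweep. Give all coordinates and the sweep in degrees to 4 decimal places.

bisector direction at 277.7923° = (0.135583,-0.990766)
center distance |VC| = r/sin(θ/2) = 8.739883/sin(6.8826°) = 72.932958
C = V + |VC|·bis = (13.2049,-92.3663)
T_A = V + ((C−V)·d_A)·d_A = V + 72.4074·d_A = (4.4661,-92.5051)
T_B = V + ((C−V)·d_B)·d_B = V + 72.4074·d_B = (21.6597,-90.1522)
sweep = 180° − θ = 166.2349°

center=(13.2049,-92.3663) T_A=(4.4661,-92.5051) T_B=(21.6597,-90.1522) sweep=166.2349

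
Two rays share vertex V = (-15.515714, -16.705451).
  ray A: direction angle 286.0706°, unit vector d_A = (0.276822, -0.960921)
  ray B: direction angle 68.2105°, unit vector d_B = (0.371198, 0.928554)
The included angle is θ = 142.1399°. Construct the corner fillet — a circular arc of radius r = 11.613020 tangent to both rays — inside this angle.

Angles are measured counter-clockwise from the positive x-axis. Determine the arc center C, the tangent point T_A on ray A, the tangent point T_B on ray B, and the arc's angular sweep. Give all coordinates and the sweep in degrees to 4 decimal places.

center=(-3.2540,-17.3179) T_A=(-14.4132,-20.5326) T_B=(-14.0373,-13.0072) sweep=37.8601

bisector direction at 357.1406° = (0.998755,-0.049886)
center distance |VC| = r/sin(θ/2) = 11.613020/sin(71.0700°) = 12.277018
C = V + |VC|·bis = (-3.2540,-17.3179)
T_A = V + ((C−V)·d_A)·d_A = V + 3.9828·d_A = (-14.4132,-20.5326)
T_B = V + ((C−V)·d_B)·d_B = V + 3.9828·d_B = (-14.0373,-13.0072)
sweep = 180° − θ = 37.8601°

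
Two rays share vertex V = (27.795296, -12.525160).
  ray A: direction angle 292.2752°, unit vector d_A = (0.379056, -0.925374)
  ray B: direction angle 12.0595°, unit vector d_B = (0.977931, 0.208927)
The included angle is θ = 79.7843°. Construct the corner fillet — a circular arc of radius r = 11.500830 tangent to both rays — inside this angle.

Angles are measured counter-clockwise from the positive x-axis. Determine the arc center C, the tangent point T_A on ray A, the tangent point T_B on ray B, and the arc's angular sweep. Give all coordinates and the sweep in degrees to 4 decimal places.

center=(43.6532,-20.8976) T_A=(33.0106,-25.2571) T_B=(41.2503,-9.6506) sweep=100.2157

bisector direction at 332.1673° = (0.884315,-0.466891)
center distance |VC| = r/sin(θ/2) = 11.500830/sin(39.8922°) = 17.932374
C = V + |VC|·bis = (43.6532,-20.8976)
T_A = V + ((C−V)·d_A)·d_A = V + 13.7587·d_A = (33.0106,-25.2571)
T_B = V + ((C−V)·d_B)·d_B = V + 13.7587·d_B = (41.2503,-9.6506)
sweep = 180° − θ = 100.2157°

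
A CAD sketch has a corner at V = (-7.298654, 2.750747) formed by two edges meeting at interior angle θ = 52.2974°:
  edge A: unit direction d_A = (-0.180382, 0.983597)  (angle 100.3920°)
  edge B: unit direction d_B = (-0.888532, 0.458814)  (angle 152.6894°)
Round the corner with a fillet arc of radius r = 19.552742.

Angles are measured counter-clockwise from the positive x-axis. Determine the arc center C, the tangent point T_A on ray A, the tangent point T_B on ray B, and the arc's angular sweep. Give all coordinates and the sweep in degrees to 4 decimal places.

bisector direction at 126.5407° = (-0.595394,0.803434)
center distance |VC| = r/sin(θ/2) = 19.552742/sin(26.1487°) = 44.367233
C = V + |VC|·bis = (-33.7146,38.3969)
T_A = V + ((C−V)·d_A)·d_A = V + 39.8264·d_A = (-14.4826,41.9239)
T_B = V + ((C−V)·d_B)·d_B = V + 39.8264·d_B = (-42.6857,21.0237)
sweep = 180° − θ = 127.7026°

center=(-33.7146,38.3969) T_A=(-14.4826,41.9239) T_B=(-42.6857,21.0237) sweep=127.7026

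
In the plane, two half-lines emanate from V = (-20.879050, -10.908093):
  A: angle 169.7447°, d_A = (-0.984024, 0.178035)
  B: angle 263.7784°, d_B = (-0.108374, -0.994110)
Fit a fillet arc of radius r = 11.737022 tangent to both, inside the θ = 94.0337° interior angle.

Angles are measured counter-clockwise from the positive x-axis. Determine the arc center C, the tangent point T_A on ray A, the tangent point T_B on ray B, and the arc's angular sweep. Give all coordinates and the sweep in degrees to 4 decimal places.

center=(-33.7324,-20.5102) T_A=(-31.6428,-8.9607) T_B=(-22.0645,-21.7822) sweep=85.9663

bisector direction at 216.7615° = (-0.801133,-0.598486)
center distance |VC| = r/sin(θ/2) = 11.737022/sin(47.0168°) = 16.043953
C = V + |VC|·bis = (-33.7324,-20.5102)
T_A = V + ((C−V)·d_A)·d_A = V + 10.9385·d_A = (-31.6428,-8.9607)
T_B = V + ((C−V)·d_B)·d_B = V + 10.9385·d_B = (-22.0645,-21.7822)
sweep = 180° − θ = 85.9663°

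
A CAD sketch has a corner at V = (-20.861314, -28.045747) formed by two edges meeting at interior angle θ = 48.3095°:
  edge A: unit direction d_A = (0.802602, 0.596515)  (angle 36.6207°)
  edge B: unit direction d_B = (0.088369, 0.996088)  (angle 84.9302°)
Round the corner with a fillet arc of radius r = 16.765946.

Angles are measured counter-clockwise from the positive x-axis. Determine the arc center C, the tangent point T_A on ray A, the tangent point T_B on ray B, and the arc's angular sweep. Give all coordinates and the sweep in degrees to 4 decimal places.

center=(-0.8573,7.7113) T_A=(9.1438,-5.7451) T_B=(-17.5576,9.1929) sweep=131.6905

bisector direction at 60.7754° = (0.488234,0.872713)
center distance |VC| = r/sin(θ/2) = 16.765946/sin(24.1547°) = 40.972242
C = V + |VC|·bis = (-0.8573,7.7113)
T_A = V + ((C−V)·d_A)·d_A = V + 37.3849·d_A = (9.1438,-5.7451)
T_B = V + ((C−V)·d_B)·d_B = V + 37.3849·d_B = (-17.5576,9.1929)
sweep = 180° − θ = 131.6905°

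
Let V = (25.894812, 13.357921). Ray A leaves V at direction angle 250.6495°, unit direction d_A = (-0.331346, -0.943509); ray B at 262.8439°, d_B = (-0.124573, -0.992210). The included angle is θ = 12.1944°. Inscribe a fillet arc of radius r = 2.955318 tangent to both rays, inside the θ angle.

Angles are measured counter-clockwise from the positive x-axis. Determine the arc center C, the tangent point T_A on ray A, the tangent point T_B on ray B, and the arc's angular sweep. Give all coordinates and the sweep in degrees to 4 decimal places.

bisector direction at 256.7467° = (-0.229256,-0.973366)
center distance |VC| = r/sin(θ/2) = 2.955318/sin(6.0972°) = 27.823798
C = V + |VC|·bis = (19.5160,-13.7248)
T_A = V + ((C−V)·d_A)·d_A = V + 27.6664·d_A = (16.7277,-12.7456)
T_B = V + ((C−V)·d_B)·d_B = V + 27.6664·d_B = (22.4483,-14.0930)
sweep = 180° − θ = 167.8056°

center=(19.5160,-13.7248) T_A=(16.7277,-12.7456) T_B=(22.4483,-14.0930) sweep=167.8056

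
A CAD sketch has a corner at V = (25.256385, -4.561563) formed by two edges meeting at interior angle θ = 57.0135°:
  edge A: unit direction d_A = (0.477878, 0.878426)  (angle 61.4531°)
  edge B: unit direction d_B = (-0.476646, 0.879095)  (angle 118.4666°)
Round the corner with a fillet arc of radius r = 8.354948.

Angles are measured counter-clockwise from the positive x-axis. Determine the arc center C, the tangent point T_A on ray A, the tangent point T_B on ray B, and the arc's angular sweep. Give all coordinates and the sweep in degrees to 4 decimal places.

center=(25.2687,12.9444) T_A=(32.6079,8.9518) T_B=(17.9239,8.9621) sweep=122.9865

bisector direction at 89.9598° = (0.000701,1.000000)
center distance |VC| = r/sin(θ/2) = 8.354948/sin(28.5068°) = 17.505988
C = V + |VC|·bis = (25.2687,12.9444)
T_A = V + ((C−V)·d_A)·d_A = V + 15.3836·d_A = (32.6079,8.9518)
T_B = V + ((C−V)·d_B)·d_B = V + 15.3836·d_B = (17.9239,8.9621)
sweep = 180° − θ = 122.9865°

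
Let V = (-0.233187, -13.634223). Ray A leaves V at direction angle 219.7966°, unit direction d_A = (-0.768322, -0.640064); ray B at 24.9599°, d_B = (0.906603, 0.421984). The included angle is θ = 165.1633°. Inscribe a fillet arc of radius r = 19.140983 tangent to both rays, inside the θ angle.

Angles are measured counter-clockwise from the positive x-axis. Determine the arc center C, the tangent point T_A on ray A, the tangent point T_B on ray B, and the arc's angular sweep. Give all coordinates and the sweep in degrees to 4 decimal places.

bisector direction at 302.3783° = (0.535506,-0.844531)
center distance |VC| = r/sin(θ/2) = 19.140983/sin(82.5816°) = 19.302548
C = V + |VC|·bis = (10.1034,-29.9358)
T_A = V + ((C−V)·d_A)·d_A = V + 2.4922·d_A = (-2.1480,-15.2294)
T_B = V + ((C−V)·d_B)·d_B = V + 2.4922·d_B = (2.0263,-12.5825)
sweep = 180° − θ = 14.8367°

center=(10.1034,-29.9358) T_A=(-2.1480,-15.2294) T_B=(2.0263,-12.5825) sweep=14.8367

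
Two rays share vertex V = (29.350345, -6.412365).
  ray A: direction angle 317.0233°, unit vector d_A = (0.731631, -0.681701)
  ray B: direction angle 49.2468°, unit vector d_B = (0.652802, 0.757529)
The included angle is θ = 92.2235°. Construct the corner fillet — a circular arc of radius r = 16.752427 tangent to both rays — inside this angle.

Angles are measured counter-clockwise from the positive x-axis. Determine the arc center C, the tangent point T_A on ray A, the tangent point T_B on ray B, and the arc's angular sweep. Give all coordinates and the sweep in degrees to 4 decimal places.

center=(52.5604,-5.1411) T_A=(41.1403,-17.3977) T_B=(39.8700,5.7949) sweep=87.7765

bisector direction at 3.1350° = (0.998503,0.054690)
center distance |VC| = r/sin(θ/2) = 16.752427/sin(46.1118°) = 23.244877
C = V + |VC|·bis = (52.5604,-5.1411)
T_A = V + ((C−V)·d_A)·d_A = V + 16.1146·d_A = (41.1403,-17.3977)
T_B = V + ((C−V)·d_B)·d_B = V + 16.1146·d_B = (39.8700,5.7949)
sweep = 180° − θ = 87.7765°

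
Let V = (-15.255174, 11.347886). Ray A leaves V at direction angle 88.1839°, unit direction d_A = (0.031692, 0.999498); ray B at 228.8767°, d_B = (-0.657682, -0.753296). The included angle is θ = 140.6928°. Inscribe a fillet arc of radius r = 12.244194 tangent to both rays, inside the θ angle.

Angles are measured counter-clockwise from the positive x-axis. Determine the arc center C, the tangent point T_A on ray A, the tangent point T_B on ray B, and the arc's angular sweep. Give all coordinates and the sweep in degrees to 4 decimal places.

center=(-27.3546,16.1066) T_A=(-15.1166,15.7186) T_B=(-18.1311,8.0538) sweep=39.3072

bisector direction at 158.5303° = (-0.930611,0.366009)
center distance |VC| = r/sin(θ/2) = 12.244194/sin(70.3464°) = 13.001627
C = V + |VC|·bis = (-27.3546,16.1066)
T_A = V + ((C−V)·d_A)·d_A = V + 4.3729·d_A = (-15.1166,15.7186)
T_B = V + ((C−V)·d_B)·d_B = V + 4.3729·d_B = (-18.1311,8.0538)
sweep = 180° − θ = 39.3072°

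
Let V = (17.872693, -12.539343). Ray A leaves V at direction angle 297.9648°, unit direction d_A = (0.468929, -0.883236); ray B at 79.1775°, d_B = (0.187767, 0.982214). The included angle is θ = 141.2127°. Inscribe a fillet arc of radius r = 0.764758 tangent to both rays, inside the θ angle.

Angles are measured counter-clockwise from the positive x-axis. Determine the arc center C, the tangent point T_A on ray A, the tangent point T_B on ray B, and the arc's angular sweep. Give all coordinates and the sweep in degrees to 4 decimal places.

bisector direction at 8.5712° = (0.988832,0.149037)
center distance |VC| = r/sin(θ/2) = 0.764758/sin(70.6064°) = 0.810761
C = V + |VC|·bis = (18.6744,-12.4185)
T_A = V + ((C−V)·d_A)·d_A = V + 0.2692·d_A = (17.9989,-12.7771)
T_B = V + ((C−V)·d_B)·d_B = V + 0.2692·d_B = (17.9232,-12.2749)
sweep = 180° − θ = 38.7873°

center=(18.6744,-12.4185) T_A=(17.9989,-12.7771) T_B=(17.9232,-12.2749) sweep=38.7873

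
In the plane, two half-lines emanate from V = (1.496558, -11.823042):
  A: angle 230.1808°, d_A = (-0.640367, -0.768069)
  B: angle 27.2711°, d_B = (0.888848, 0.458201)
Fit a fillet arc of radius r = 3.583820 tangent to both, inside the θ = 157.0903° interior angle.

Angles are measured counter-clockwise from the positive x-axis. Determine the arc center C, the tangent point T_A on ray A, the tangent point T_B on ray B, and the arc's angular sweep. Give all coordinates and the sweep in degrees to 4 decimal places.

center=(3.7841,-14.6758) T_A=(1.0315,-12.3808) T_B=(2.1420,-11.4903) sweep=22.9097

bisector direction at 308.7260° = (0.625596,-0.780147)
center distance |VC| = r/sin(θ/2) = 3.583820/sin(78.5452°) = 3.656655
C = V + |VC|·bis = (3.7841,-14.6758)
T_A = V + ((C−V)·d_A)·d_A = V + 0.7262·d_A = (1.0315,-12.3808)
T_B = V + ((C−V)·d_B)·d_B = V + 0.7262·d_B = (2.1420,-11.4903)
sweep = 180° − θ = 22.9097°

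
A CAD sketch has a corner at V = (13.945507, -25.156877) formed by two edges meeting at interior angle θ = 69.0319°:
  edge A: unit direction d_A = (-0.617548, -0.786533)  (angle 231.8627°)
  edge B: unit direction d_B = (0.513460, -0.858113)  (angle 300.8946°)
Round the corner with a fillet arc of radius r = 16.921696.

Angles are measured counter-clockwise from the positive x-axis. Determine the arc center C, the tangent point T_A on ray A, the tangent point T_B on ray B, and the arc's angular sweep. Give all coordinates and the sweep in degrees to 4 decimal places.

bisector direction at 266.3786° = (-0.063162,-0.998003)
center distance |VC| = r/sin(θ/2) = 16.921696/sin(34.5159°) = 29.863452
C = V + |VC|·bis = (12.0593,-54.9607)
T_A = V + ((C−V)·d_A)·d_A = V + 24.6065·d_A = (-1.2502,-44.5107)
T_B = V + ((C−V)·d_B)·d_B = V + 24.6065·d_B = (26.5800,-46.2721)
sweep = 180° − θ = 110.9681°

center=(12.0593,-54.9607) T_A=(-1.2502,-44.5107) T_B=(26.5800,-46.2721) sweep=110.9681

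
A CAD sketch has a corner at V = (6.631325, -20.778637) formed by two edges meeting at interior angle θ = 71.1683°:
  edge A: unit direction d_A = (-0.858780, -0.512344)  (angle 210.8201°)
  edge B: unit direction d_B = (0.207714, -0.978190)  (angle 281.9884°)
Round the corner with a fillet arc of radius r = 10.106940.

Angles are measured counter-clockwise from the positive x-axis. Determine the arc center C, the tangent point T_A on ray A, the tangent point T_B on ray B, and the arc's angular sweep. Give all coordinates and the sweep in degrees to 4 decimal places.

center=(-0.3211,-36.6954) T_A=(-5.4994,-28.0157) T_B=(9.5654,-34.5960) sweep=108.8317

bisector direction at 246.4042° = (-0.400281,-0.916392)
center distance |VC| = r/sin(θ/2) = 10.106940/sin(35.5842°) = 17.368920
C = V + |VC|·bis = (-0.3211,-36.6954)
T_A = V + ((C−V)·d_A)·d_A = V + 14.1255·d_A = (-5.4994,-28.0157)
T_B = V + ((C−V)·d_B)·d_B = V + 14.1255·d_B = (9.5654,-34.5960)
sweep = 180° − θ = 108.8317°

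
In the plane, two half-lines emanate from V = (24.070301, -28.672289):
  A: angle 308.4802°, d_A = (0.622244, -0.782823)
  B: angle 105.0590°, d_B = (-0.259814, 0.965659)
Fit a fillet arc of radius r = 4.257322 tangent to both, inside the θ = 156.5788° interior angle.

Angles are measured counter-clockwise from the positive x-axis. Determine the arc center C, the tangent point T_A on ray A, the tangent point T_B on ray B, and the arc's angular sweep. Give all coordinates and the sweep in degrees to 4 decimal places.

center=(27.9521,-26.7140) T_A=(24.6194,-29.3631) T_B=(23.8410,-27.8201) sweep=23.4212

bisector direction at 26.7696° = (0.892825,0.450404)
center distance |VC| = r/sin(θ/2) = 4.257322/sin(78.2894°) = 4.347821
C = V + |VC|·bis = (27.9521,-26.7140)
T_A = V + ((C−V)·d_A)·d_A = V + 0.8825·d_A = (24.6194,-29.3631)
T_B = V + ((C−V)·d_B)·d_B = V + 0.8825·d_B = (23.8410,-27.8201)
sweep = 180° − θ = 23.4212°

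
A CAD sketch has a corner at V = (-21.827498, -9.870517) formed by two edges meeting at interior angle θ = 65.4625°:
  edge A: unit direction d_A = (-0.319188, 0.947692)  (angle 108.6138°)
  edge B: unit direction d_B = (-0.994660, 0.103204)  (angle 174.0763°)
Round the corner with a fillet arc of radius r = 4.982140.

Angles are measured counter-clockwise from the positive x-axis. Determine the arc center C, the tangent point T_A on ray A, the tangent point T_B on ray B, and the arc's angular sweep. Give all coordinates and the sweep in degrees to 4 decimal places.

bisector direction at 141.3451° = (-0.780922,0.624629)
center distance |VC| = r/sin(θ/2) = 4.982140/sin(32.7313°) = 9.214254
C = V + |VC|·bis = (-29.0231,-4.1150)
T_A = V + ((C−V)·d_A)·d_A = V + 7.7512·d_A = (-24.3016,-2.5248)
T_B = V + ((C−V)·d_B)·d_B = V + 7.7512·d_B = (-29.5373,-9.0706)
sweep = 180° − θ = 114.5375°

center=(-29.0231,-4.1150) T_A=(-24.3016,-2.5248) T_B=(-29.5373,-9.0706) sweep=114.5375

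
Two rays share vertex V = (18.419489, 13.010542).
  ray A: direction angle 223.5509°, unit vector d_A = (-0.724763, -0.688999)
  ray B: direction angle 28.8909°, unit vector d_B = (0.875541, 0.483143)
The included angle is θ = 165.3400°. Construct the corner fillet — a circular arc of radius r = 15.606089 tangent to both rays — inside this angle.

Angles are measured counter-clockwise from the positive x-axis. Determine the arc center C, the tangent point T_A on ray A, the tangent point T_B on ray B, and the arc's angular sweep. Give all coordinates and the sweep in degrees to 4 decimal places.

center=(27.7171,0.3167) T_A=(16.9645,11.6274) T_B=(20.1771,13.9804) sweep=14.6600

bisector direction at 306.2209° = (0.590900,-0.806745)
center distance |VC| = r/sin(θ/2) = 15.606089/sin(82.6700°) = 15.734676
C = V + |VC|·bis = (27.7171,0.3167)
T_A = V + ((C−V)·d_A)·d_A = V + 2.0075·d_A = (16.9645,11.6274)
T_B = V + ((C−V)·d_B)·d_B = V + 2.0075·d_B = (20.1771,13.9804)
sweep = 180° − θ = 14.6600°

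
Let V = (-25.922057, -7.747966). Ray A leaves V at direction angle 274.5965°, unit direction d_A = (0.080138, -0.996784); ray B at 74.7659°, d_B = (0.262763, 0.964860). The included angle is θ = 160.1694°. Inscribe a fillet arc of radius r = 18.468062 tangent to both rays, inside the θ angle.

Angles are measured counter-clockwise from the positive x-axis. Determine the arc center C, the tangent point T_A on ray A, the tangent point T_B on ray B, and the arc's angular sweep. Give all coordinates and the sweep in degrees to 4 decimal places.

bisector direction at 354.6812° = (0.995694,-0.092697)
center distance |VC| = r/sin(θ/2) = 18.468062/sin(80.0847°) = 18.748095
C = V + |VC|·bis = (-7.2547,-9.4859)
T_A = V + ((C−V)·d_A)·d_A = V + 3.2283·d_A = (-25.6633,-10.9659)
T_B = V + ((C−V)·d_B)·d_B = V + 3.2283·d_B = (-25.0738,-4.6331)
sweep = 180° − θ = 19.8306°

center=(-7.2547,-9.4859) T_A=(-25.6633,-10.9659) T_B=(-25.0738,-4.6331) sweep=19.8306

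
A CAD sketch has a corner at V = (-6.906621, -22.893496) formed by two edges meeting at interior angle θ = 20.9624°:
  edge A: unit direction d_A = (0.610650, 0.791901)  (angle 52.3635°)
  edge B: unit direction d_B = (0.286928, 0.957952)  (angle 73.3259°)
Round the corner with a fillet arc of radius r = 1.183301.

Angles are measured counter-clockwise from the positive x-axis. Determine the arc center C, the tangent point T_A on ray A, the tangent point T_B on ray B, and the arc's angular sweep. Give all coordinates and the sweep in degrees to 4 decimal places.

center=(-3.9378,-17.1057) T_A=(-3.0008,-17.8283) T_B=(-5.0714,-16.7662) sweep=159.0376

bisector direction at 62.8447° = (0.456404,0.889773)
center distance |VC| = r/sin(θ/2) = 1.183301/sin(10.4812°) = 6.504767
C = V + |VC|·bis = (-3.9378,-17.1057)
T_A = V + ((C−V)·d_A)·d_A = V + 6.3962·d_A = (-3.0008,-17.8283)
T_B = V + ((C−V)·d_B)·d_B = V + 6.3962·d_B = (-5.0714,-16.7662)
sweep = 180° − θ = 159.0376°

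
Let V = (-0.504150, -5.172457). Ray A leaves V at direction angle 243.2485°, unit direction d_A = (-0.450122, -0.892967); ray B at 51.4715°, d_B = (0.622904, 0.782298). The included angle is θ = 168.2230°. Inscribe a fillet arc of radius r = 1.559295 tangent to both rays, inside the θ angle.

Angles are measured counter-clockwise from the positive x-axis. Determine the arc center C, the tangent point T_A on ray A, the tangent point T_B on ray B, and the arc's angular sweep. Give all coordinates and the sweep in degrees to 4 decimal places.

center=(0.8159,-6.0179) T_A=(-0.5765,-5.3161) T_B=(-0.4040,-5.0466) sweep=11.7770

bisector direction at 327.3600° = (0.842076,-0.539359)
center distance |VC| = r/sin(θ/2) = 1.559295/sin(84.1115°) = 1.567566
C = V + |VC|·bis = (0.8159,-6.0179)
T_A = V + ((C−V)·d_A)·d_A = V + 0.1608·d_A = (-0.5765,-5.3161)
T_B = V + ((C−V)·d_B)·d_B = V + 0.1608·d_B = (-0.4040,-5.0466)
sweep = 180° − θ = 11.7770°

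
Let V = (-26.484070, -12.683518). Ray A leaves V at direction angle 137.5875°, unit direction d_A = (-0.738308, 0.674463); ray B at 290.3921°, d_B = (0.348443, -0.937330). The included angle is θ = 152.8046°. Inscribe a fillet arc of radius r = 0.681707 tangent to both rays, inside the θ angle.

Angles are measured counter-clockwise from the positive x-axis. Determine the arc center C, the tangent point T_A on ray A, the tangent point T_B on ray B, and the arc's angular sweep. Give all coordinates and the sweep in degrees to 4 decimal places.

bisector direction at 213.9898° = (-0.829137,-0.559045)
center distance |VC| = r/sin(θ/2) = 0.681707/sin(76.4023°) = 0.701366
C = V + |VC|·bis = (-27.0656,-13.0756)
T_A = V + ((C−V)·d_A)·d_A = V + 0.1649·d_A = (-26.6058,-12.5723)
T_B = V + ((C−V)·d_B)·d_B = V + 0.1649·d_B = (-26.4266,-12.8381)
sweep = 180° − θ = 27.1954°

center=(-27.0656,-13.0756) T_A=(-26.6058,-12.5723) T_B=(-26.4266,-12.8381) sweep=27.1954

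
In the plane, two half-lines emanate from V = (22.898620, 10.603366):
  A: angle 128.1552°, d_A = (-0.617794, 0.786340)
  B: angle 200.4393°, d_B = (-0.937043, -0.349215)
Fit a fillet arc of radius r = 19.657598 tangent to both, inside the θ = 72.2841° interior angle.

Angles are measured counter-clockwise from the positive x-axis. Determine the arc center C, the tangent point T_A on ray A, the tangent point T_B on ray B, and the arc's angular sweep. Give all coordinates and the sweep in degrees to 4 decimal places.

center=(-9.1873,19.6240) T_A=(6.2702,31.7683) T_B=(-2.3226,1.2040) sweep=107.7159

bisector direction at 164.2973° = (-0.962679,0.270647)
center distance |VC| = r/sin(θ/2) = 19.657598/sin(36.1420°) = 33.329872
C = V + |VC|·bis = (-9.1873,19.6240)
T_A = V + ((C−V)·d_A)·d_A = V + 26.9158·d_A = (6.2702,31.7683)
T_B = V + ((C−V)·d_B)·d_B = V + 26.9158·d_B = (-2.3226,1.2040)
sweep = 180° − θ = 107.7159°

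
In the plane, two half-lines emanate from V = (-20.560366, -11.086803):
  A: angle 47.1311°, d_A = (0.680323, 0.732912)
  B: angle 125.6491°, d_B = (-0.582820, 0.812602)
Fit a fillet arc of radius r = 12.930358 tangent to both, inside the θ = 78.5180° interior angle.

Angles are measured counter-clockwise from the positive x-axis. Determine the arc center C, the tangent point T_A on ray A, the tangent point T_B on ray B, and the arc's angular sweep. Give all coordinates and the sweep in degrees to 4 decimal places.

bisector direction at 86.3901° = (0.062963,0.998016)
center distance |VC| = r/sin(θ/2) = 12.930358/sin(39.2590°) = 20.432691
C = V + |VC|·bis = (-19.2739,9.3053)
T_A = V + ((C−V)·d_A)·d_A = V + 15.8209·d_A = (-9.7970,0.5085)
T_B = V + ((C−V)·d_B)·d_B = V + 15.8209·d_B = (-29.7811,1.7693)
sweep = 180° − θ = 101.4820°

center=(-19.2739,9.3053) T_A=(-9.7970,0.5085) T_B=(-29.7811,1.7693) sweep=101.4820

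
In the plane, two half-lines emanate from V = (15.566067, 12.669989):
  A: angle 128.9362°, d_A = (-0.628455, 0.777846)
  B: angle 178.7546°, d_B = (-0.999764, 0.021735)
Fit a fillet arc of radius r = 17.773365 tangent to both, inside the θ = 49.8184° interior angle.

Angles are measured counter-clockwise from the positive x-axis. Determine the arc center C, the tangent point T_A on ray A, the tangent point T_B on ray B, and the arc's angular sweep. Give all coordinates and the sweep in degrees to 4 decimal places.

center=(-22.3119,31.2710) T_A=(-8.4870,42.4408) T_B=(-22.6982,13.5018) sweep=130.1816

bisector direction at 153.8454° = (-0.897608,0.440795)
center distance |VC| = r/sin(θ/2) = 17.773365/sin(24.9092°) = 42.198831
C = V + |VC|·bis = (-22.3119,31.2710)
T_A = V + ((C−V)·d_A)·d_A = V + 38.2733·d_A = (-8.4870,42.4408)
T_B = V + ((C−V)·d_B)·d_B = V + 38.2733·d_B = (-22.6982,13.5018)
sweep = 180° − θ = 130.1816°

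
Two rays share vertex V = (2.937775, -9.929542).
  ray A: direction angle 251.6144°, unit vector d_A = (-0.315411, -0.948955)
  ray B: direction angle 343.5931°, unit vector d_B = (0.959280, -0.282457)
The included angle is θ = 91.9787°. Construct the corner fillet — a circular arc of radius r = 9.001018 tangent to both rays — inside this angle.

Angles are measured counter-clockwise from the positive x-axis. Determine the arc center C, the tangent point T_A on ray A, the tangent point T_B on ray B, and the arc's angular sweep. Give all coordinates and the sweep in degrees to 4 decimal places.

bisector direction at 297.6038° = (0.463354,-0.886173)
center distance |VC| = r/sin(θ/2) = 9.001018/sin(45.9894°) = 12.515134
C = V + |VC|·bis = (8.7367,-21.0201)
T_A = V + ((C−V)·d_A)·d_A = V + 8.6954·d_A = (0.1951,-18.1811)
T_B = V + ((C−V)·d_B)·d_B = V + 8.6954·d_B = (11.2791,-12.3856)
sweep = 180° − θ = 88.0213°

center=(8.7367,-21.0201) T_A=(0.1951,-18.1811) T_B=(11.2791,-12.3856) sweep=88.0213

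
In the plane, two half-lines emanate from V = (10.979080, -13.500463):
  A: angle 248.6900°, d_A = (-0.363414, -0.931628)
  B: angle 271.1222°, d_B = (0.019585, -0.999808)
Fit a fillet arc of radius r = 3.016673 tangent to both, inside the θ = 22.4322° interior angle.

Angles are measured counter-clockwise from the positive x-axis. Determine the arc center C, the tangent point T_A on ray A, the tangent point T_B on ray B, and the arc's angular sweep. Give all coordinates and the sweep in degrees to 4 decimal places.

center=(8.2609,-28.7695) T_A=(5.4505,-27.6732) T_B=(11.2770,-28.7104) sweep=157.5678

bisector direction at 259.9061° = (-0.175262,-0.984522)
center distance |VC| = r/sin(θ/2) = 3.016673/sin(11.2161°) = 15.509090
C = V + |VC|·bis = (8.2609,-28.7695)
T_A = V + ((C−V)·d_A)·d_A = V + 15.2129·d_A = (5.4505,-27.6732)
T_B = V + ((C−V)·d_B)·d_B = V + 15.2129·d_B = (11.2770,-28.7104)
sweep = 180° − θ = 157.5678°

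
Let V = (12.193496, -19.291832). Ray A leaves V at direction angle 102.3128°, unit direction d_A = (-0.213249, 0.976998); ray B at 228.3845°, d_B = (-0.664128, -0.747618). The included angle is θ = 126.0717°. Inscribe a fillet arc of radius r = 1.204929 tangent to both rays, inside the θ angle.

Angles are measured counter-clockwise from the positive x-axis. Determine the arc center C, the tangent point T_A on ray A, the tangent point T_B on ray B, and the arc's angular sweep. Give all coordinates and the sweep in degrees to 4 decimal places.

bisector direction at 165.3486° = (-0.967483,0.252937)
center distance |VC| = r/sin(θ/2) = 1.204929/sin(63.0359°) = 1.351893
C = V + |VC|·bis = (10.8856,-18.9499)
T_A = V + ((C−V)·d_A)·d_A = V + 0.6130·d_A = (12.0628,-18.6929)
T_B = V + ((C−V)·d_B)·d_B = V + 0.6130·d_B = (11.7864,-19.7501)
sweep = 180° − θ = 53.9283°

center=(10.8856,-18.9499) T_A=(12.0628,-18.6929) T_B=(11.7864,-19.7501) sweep=53.9283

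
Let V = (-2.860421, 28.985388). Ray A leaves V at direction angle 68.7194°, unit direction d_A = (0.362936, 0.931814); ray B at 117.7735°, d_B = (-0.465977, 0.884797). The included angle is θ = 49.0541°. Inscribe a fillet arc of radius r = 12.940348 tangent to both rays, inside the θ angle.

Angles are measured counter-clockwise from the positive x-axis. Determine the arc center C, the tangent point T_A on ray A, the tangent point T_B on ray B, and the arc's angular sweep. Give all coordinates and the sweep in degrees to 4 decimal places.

bisector direction at 93.2464° = (-0.056631,0.998395)
center distance |VC| = r/sin(θ/2) = 12.940348/sin(24.5270°) = 31.172337
C = V + |VC|·bis = (-4.6257,60.1077)
T_A = V + ((C−V)·d_A)·d_A = V + 28.3595·d_A = (7.4323,55.4112)
T_B = V + ((C−V)·d_B)·d_B = V + 28.3595·d_B = (-16.0753,54.0778)
sweep = 180° − θ = 130.9459°

center=(-4.6257,60.1077) T_A=(7.4323,55.4112) T_B=(-16.0753,54.0778) sweep=130.9459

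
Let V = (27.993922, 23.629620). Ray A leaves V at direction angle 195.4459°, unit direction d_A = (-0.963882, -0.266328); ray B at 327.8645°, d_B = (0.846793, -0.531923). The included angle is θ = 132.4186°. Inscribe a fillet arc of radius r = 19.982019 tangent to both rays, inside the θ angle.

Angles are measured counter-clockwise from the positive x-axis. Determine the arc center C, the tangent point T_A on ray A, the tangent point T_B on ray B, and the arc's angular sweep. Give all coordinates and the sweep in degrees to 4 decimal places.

bisector direction at 261.6552° = (-0.145130,-0.989413)
center distance |VC| = r/sin(θ/2) = 19.982019/sin(66.2093°) = 21.837672
C = V + |VC|·bis = (24.8246,2.0232)
T_A = V + ((C−V)·d_A)·d_A = V + 8.8092·d_A = (19.5028,21.2835)
T_B = V + ((C−V)·d_B)·d_B = V + 8.8092·d_B = (35.4535,18.9438)
sweep = 180° − θ = 47.5814°

center=(24.8246,2.0232) T_A=(19.5028,21.2835) T_B=(35.4535,18.9438) sweep=47.5814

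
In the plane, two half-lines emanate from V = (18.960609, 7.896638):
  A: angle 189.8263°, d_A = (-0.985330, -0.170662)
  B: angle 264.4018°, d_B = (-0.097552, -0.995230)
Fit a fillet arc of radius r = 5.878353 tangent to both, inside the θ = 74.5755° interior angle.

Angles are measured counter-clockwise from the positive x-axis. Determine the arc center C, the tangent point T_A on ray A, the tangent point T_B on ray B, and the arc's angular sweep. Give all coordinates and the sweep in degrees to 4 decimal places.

center=(12.3572,0.7870) T_A=(11.3540,6.5792) T_B=(18.2075,0.2136) sweep=105.4245

bisector direction at 227.1140° = (-0.680541,-0.732710)
center distance |VC| = r/sin(θ/2) = 5.878353/sin(37.2878°) = 9.703162
C = V + |VC|·bis = (12.3572,0.7870)
T_A = V + ((C−V)·d_A)·d_A = V + 7.7199·d_A = (11.3540,6.5792)
T_B = V + ((C−V)·d_B)·d_B = V + 7.7199·d_B = (18.2075,0.2136)
sweep = 180° − θ = 105.4245°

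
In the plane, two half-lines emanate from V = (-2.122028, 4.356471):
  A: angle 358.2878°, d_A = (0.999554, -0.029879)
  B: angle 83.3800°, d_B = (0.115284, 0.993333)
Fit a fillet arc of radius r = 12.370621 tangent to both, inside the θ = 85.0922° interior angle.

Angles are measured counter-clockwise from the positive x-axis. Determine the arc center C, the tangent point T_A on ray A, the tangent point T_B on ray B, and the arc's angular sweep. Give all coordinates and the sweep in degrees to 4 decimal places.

center=(11.7200,16.3188) T_A=(11.3503,3.9537) T_B=(-0.5682,17.7450) sweep=94.9078

bisector direction at 40.8339° = (0.756608,0.653868)
center distance |VC| = r/sin(θ/2) = 12.370621/sin(42.5461°) = 18.294777
C = V + |VC|·bis = (11.7200,16.3188)
T_A = V + ((C−V)·d_A)·d_A = V + 13.4784·d_A = (11.3503,3.9537)
T_B = V + ((C−V)·d_B)·d_B = V + 13.4784·d_B = (-0.5682,17.7450)
sweep = 180° − θ = 94.9078°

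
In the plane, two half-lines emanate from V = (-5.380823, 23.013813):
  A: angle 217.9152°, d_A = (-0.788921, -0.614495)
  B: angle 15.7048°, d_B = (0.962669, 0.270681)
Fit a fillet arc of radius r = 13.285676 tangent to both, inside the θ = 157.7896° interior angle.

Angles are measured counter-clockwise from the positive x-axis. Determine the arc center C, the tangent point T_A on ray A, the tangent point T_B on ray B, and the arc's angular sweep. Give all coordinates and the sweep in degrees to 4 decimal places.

bisector direction at 296.8100° = (0.451033,-0.892507)
center distance |VC| = r/sin(θ/2) = 13.285676/sin(78.8948°) = 13.539195
C = V + |VC|·bis = (0.7258,10.9300)
T_A = V + ((C−V)·d_A)·d_A = V + 2.6078·d_A = (-7.4382,21.4113)
T_B = V + ((C−V)·d_B)·d_B = V + 2.6078·d_B = (-2.8704,23.7197)
sweep = 180° − θ = 22.2104°

center=(0.7258,10.9300) T_A=(-7.4382,21.4113) T_B=(-2.8704,23.7197) sweep=22.2104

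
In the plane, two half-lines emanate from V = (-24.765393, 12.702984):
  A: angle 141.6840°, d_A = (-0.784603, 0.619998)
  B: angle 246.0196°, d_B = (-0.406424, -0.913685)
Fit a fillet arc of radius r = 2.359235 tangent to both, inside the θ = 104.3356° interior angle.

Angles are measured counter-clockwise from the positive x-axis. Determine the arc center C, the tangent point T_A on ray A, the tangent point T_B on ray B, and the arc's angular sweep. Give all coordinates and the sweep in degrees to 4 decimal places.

bisector direction at 193.8518° = (-0.970918,-0.239411)
center distance |VC| = r/sin(θ/2) = 2.359235/sin(52.1678°) = 2.987090
C = V + |VC|·bis = (-27.6656,11.9878)
T_A = V + ((C−V)·d_A)·d_A = V + 1.8321·d_A = (-26.2029,13.8389)
T_B = V + ((C−V)·d_B)·d_B = V + 1.8321·d_B = (-25.5100,11.0290)
sweep = 180° − θ = 75.6644°

center=(-27.6656,11.9878) T_A=(-26.2029,13.8389) T_B=(-25.5100,11.0290) sweep=75.6644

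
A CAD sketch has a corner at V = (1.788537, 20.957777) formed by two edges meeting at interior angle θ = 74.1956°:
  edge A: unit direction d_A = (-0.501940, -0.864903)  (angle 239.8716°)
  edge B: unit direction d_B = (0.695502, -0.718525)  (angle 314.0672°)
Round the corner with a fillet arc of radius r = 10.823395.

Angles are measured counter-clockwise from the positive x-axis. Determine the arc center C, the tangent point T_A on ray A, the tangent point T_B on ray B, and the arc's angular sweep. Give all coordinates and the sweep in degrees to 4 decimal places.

bisector direction at 276.9694° = (0.121339,-0.992611)
center distance |VC| = r/sin(θ/2) = 10.823395/sin(37.0978°) = 17.943968
C = V + |VC|·bis = (3.9658,3.1464)
T_A = V + ((C−V)·d_A)·d_A = V + 14.3122·d_A = (-5.3953,8.5791)
T_B = V + ((C−V)·d_B)·d_B = V + 14.3122·d_B = (11.7427,10.6741)
sweep = 180° − θ = 105.8044°

center=(3.9658,3.1464) T_A=(-5.3953,8.5791) T_B=(11.7427,10.6741) sweep=105.8044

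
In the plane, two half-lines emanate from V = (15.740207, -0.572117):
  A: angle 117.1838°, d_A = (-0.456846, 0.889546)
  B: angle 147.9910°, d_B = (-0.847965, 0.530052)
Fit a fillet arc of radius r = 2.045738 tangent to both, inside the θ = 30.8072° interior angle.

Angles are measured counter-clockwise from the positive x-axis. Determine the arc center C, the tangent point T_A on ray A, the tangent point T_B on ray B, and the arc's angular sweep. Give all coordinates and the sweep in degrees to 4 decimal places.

bisector direction at 132.5874° = (-0.676714,0.736246)
center distance |VC| = r/sin(θ/2) = 2.045738/sin(15.4036°) = 7.701843
C = V + |VC|·bis = (10.5283,5.0983)
T_A = V + ((C−V)·d_A)·d_A = V + 7.4252·d_A = (12.3480,6.0329)
T_B = V + ((C−V)·d_B)·d_B = V + 7.4252·d_B = (9.4439,3.3636)
sweep = 180° − θ = 149.1928°

center=(10.5283,5.0983) T_A=(12.3480,6.0329) T_B=(9.4439,3.3636) sweep=149.1928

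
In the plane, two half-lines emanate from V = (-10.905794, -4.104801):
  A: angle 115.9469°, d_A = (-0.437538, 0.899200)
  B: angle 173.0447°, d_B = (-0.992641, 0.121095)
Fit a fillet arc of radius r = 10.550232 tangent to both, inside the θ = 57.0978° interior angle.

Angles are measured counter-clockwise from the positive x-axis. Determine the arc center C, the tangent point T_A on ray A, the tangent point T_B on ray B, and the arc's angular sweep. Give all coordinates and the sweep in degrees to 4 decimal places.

bisector direction at 144.4958° = (-0.814073,0.580763)
center distance |VC| = r/sin(θ/2) = 10.550232/sin(28.5489°) = 22.075835
C = V + |VC|·bis = (-28.8771,8.7160)
T_A = V + ((C−V)·d_A)·d_A = V + 19.3916·d_A = (-19.3904,13.3321)
T_B = V + ((C−V)·d_B)·d_B = V + 19.3916·d_B = (-30.1547,-1.7566)
sweep = 180° − θ = 122.9022°

center=(-28.8771,8.7160) T_A=(-19.3904,13.3321) T_B=(-30.1547,-1.7566) sweep=122.9022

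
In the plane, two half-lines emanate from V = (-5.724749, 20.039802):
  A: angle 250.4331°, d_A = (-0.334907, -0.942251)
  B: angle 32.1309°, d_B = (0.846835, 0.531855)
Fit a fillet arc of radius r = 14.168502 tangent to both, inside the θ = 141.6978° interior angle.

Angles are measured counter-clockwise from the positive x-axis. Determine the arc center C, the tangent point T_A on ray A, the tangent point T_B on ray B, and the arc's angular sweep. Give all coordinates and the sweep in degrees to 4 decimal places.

bisector direction at 321.2820° = (0.780234,-0.625488)
center distance |VC| = r/sin(θ/2) = 14.168502/sin(70.8489°) = 14.998572
C = V + |VC|·bis = (5.9776,10.6584)
T_A = V + ((C−V)·d_A)·d_A = V + 4.9204·d_A = (-7.3726,15.4035)
T_B = V + ((C−V)·d_B)·d_B = V + 4.9204·d_B = (-1.5579,22.6568)
sweep = 180° − θ = 38.3022°

center=(5.9776,10.6584) T_A=(-7.3726,15.4035) T_B=(-1.5579,22.6568) sweep=38.3022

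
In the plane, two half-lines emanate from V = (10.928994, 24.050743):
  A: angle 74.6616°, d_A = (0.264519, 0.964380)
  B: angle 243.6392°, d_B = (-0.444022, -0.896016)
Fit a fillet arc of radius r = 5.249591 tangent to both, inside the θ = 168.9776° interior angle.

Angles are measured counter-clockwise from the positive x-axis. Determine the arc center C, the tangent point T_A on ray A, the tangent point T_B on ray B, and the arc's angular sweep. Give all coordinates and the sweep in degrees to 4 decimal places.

center=(6.0004,25.9278) T_A=(11.0630,24.5392) T_B=(10.7041,23.5969) sweep=11.0224

bisector direction at 159.1504° = (-0.934518,0.355916)
center distance |VC| = r/sin(θ/2) = 5.249591/sin(84.4888°) = 5.273970
C = V + |VC|·bis = (6.0004,25.9278)
T_A = V + ((C−V)·d_A)·d_A = V + 0.5065·d_A = (11.0630,24.5392)
T_B = V + ((C−V)·d_B)·d_B = V + 0.5065·d_B = (10.7041,23.5969)
sweep = 180° − θ = 11.0224°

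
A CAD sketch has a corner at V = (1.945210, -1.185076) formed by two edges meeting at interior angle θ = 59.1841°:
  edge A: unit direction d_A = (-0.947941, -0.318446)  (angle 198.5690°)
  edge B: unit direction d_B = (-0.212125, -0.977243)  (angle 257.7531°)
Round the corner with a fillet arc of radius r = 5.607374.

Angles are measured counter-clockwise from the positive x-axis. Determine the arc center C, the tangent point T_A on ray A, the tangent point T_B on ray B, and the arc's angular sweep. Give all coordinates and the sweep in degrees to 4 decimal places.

center=(-5.6291,-9.6449) T_A=(-7.4147,-4.3294) T_B=(-0.1493,-10.8343) sweep=120.8159

bisector direction at 228.1611° = (-0.667039,-0.745023)
center distance |VC| = r/sin(θ/2) = 5.607374/sin(29.5921°) = 11.355069
C = V + |VC|·bis = (-5.6291,-9.6449)
T_A = V + ((C−V)·d_A)·d_A = V + 9.8740·d_A = (-7.4147,-4.3294)
T_B = V + ((C−V)·d_B)·d_B = V + 9.8740·d_B = (-0.1493,-10.8343)
sweep = 180° − θ = 120.8159°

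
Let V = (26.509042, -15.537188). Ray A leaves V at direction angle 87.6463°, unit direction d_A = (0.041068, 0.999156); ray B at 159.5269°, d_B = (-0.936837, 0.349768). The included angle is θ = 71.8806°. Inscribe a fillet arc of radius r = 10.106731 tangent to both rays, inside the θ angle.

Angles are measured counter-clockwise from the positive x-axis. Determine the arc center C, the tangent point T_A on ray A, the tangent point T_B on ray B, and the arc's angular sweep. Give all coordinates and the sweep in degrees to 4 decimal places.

center=(16.9834,-1.1926) T_A=(27.0816,-1.6077) T_B=(13.4484,-10.6610) sweep=108.1194

bisector direction at 123.5866° = (-0.553197,0.833051)
center distance |VC| = r/sin(θ/2) = 10.106731/sin(35.9403°) = 17.219302
C = V + |VC|·bis = (16.9834,-1.1926)
T_A = V + ((C−V)·d_A)·d_A = V + 13.9412·d_A = (27.0816,-1.6077)
T_B = V + ((C−V)·d_B)·d_B = V + 13.9412·d_B = (13.4484,-10.6610)
sweep = 180° − θ = 108.1194°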